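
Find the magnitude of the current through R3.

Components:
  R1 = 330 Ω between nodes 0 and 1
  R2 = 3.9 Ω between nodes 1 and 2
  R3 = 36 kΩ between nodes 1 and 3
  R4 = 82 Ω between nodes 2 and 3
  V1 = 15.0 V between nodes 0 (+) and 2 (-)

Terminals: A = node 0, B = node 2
Nodal analysis, taking node 2 as the 0 V reference.
Source V1 fixes V_0 = 15 V.
KCL at each unknown node (sum of currents leaving = 0; resistances in Ω):
  Node 1: (V_1 - 15)/330 + (V_1 - 0)/3.9 + (V_1 - V_3)/36000 = 0
  Node 3: (V_3 - V_1)/36000 + (V_3 - 0)/82 = 0
Collecting terms (coefficients in siemens):
  0.2595·V_1 - 0.00002778·V_3 = 0.04545
  0.01222·V_3 - 0.00002778·V_1 = 0
Determinant D = (0.2595)(0.01222) - (-0.00002778)(-0.00002778) = 0.003171
V_1 = [(0.04545)(0.01222) - (-0.00002778)(0)]/D = 0.1752 V
V_3 = [(0.2595)(0) - (0.04545)(-0.00002778)]/D = 0.0003981 V
I_R3 = (V_1 - V_3)/R3 = (0.1752 - 0.0003981)/36000 = 0.000004855 A
|I_R3| = 0.000004855 A

Final answer: |I_R3| = 4.855e-06 A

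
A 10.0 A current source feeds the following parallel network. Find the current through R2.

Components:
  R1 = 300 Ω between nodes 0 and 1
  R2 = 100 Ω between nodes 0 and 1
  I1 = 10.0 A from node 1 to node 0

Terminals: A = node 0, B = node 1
All resistors sit directly between nodes 0 and 1, so they are in parallel and share one voltage V; the full source current 10 A splits among them.
1/R_par = 1/300 + 1/100 = 0.01333 S  =>  R_par = 75 Ω
V = I × R_par = 10 × 75 = 750 V
I_R2 = V/R2 = 750/100 = 7.5 A

Final answer: 7.5 A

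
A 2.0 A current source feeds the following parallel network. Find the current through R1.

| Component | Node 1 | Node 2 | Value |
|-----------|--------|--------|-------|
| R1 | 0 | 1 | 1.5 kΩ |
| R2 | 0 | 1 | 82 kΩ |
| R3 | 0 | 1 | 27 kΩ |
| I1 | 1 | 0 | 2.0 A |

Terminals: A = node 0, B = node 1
All resistors sit directly between nodes 0 and 1, so they are in parallel and share one voltage V; the full source current 2 A splits among them.
1/R_par = 1/1500 + 1/82000 + 1/27000 = 0.0007159 S  =>  R_par = 1397 Ω
V = I × R_par = 2 × 1397 = 2794 V
I_R1 = V/R1 = 2794/1500 = 1.862 A

Final answer: 1.862 A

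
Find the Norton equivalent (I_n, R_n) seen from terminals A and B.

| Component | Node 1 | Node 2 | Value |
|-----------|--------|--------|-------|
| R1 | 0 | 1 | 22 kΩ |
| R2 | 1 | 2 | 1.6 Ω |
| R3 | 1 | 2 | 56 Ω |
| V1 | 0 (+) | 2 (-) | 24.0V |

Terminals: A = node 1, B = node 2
Find the Thévenin equivalent first; then I_n = V_th/R_th and R_n = R_th.
Step 1 — V_th is the open-circuit voltage V_A - V_B (nothing connected across the terminals).
Nodal analysis, taking node 2 as the 0 V reference.
Source V1 fixes V_0 = 24 V.
KCL at each unknown node (sum of currents leaving = 0; resistances in Ω):
  Node 1: (V_1 - 24)/22000 + (V_1 - 0)/1.6 + (V_1 - 0)/56 = 0
Collecting terms: 0.6429 × V_1 = 0.001091  =>  V_1 = 0.001697 V
V_th = V_1 - V_2 = 0.001697 - 0 = 0.001697 V
Step 2 — R_th: zero the source — replace V1 by a short circuit (node 2 merges into node 0) — and find the resistance seen between A (node 1) and B (node 0).
Reduce the network between node 1 (A) and node 0 (B) by series/parallel combination:
  Rp1 = R1 ‖ R2 ‖ R3 (parallel, all between nodes 0 and 1) = 1/(1/22000 + 1/1.6 + 1/56) = 1.555 Ω
R_th = 1.555 Ω
I_n = V_th/R_th = 0.001697/1.555 = 0.001091 A, and R_n = R_th = 1.555 Ω

Final answer: I_n = 0.001091 A, R_n = 1.555 Ω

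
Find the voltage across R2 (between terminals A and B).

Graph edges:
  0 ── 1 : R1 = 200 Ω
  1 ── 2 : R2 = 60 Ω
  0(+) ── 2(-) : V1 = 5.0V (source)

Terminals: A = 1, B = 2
R1 and R2 are in series across V1 (node 0 → node 1 → node 2), and the output A–B is taken across R2, so this is a voltage divider.
Series current: I = V1/(R1 + R2) = 5/(200 + 60) = 5/260 = 0.01923 A
V_R2 = I × R2 = V1 × R2/(R1 + R2) = 5 × 60/260 = 1.154 V

Final answer: 1.154 V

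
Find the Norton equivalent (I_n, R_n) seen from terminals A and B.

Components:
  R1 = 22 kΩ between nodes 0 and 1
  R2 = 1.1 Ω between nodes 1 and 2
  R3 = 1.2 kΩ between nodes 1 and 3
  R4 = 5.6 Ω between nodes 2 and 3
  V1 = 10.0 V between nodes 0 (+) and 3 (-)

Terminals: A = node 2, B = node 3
Find the Thévenin equivalent first; then I_n = V_th/R_th and R_n = R_th.
Step 1 — V_th is the open-circuit voltage V_A - V_B (nothing connected across the terminals).
Nodal analysis, taking node 3 as the 0 V reference.
Source V1 fixes V_0 = 10 V.
KCL at each unknown node (sum of currents leaving = 0; resistances in Ω):
  Node 1: (V_1 - 10)/22000 + (V_1 - V_2)/1.1 + (V_1 - 0)/1200 = 0
  Node 2: (V_2 - V_1)/1.1 + (V_2 - 0)/5.6 = 0
Collecting terms (coefficients in siemens):
  0.91·V_1 - 0.9091·V_2 = 0.0004545
  1.088·V_2 - 0.9091·V_1 = 0
Determinant D = (0.91)(1.088) - (-0.9091)(-0.9091) = 0.1633
V_1 = [(0.0004545)(1.088) - (-0.9091)(0)]/D = 0.003028 V
V_2 = [(0.91)(0) - (0.0004545)(-0.9091)]/D = 0.002531 V
V_th = V_2 - V_3 = 0.002531 - 0 = 0.002531 V
Step 2 — R_th: zero the source — replace V1 by a short circuit (node 3 merges into node 0) — and find the resistance seen between A (node 2) and B (node 0).
Reduce the network between node 2 (A) and node 0 (B) by series/parallel combination:
  Rp1 = R1 ‖ R3 (parallel, both between nodes 0 and 1) = 1/(1/22000 + 1/1200) = 1138 Ω
  Rs1 = R2 + Rp1 (series, joined only at node 1) = 1.1 + 1138 = 1139 Ω
  Rp2 = R4 ‖ Rs1 (parallel, both between nodes 0 and 2) = 1/(1/5.6 + 1/1139) = 5.573 Ω
R_th = 5.573 Ω
I_n = V_th/R_th = 0.002531/5.573 = 0.0004541 A, and R_n = R_th = 5.573 Ω

Final answer: I_n = 0.0004541 A, R_n = 5.573 Ω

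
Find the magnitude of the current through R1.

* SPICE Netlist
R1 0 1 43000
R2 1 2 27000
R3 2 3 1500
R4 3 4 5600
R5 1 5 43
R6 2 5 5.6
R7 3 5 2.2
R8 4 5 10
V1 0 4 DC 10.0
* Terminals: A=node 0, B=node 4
Nodal analysis, taking node 4 as the 0 V reference.
Source V1 fixes V_0 = 10 V.
KCL at each unknown node (sum of currents leaving = 0; resistances in Ω):
  Node 1: (V_1 - 10)/43000 + (V_1 - V_2)/27000 + (V_1 - V_5)/43 = 0
  Node 2: (V_2 - V_1)/27000 + (V_2 - V_3)/1500 + (V_2 - V_5)/5.6 = 0
  Node 3: (V_3 - V_2)/1500 + (V_3 - 0)/5600 + (V_3 - V_5)/2.2 = 0
  Node 5: (V_5 - V_1)/43 + (V_5 - V_2)/5.6 + (V_5 - V_3)/2.2 + (V_5 - 0)/10 = 0
Collecting terms (coefficients in siemens):
  0.02332·V_1 - 0.00003704·V_2 - 0.02326·V_5 = 0.0002326
  0.1793·V_2 - 0.00003704·V_1 - 0.0006667·V_3 - 0.1786·V_5 = 0
  0.4554·V_3 - 0.0006667·V_2 - 0.4545·V_5 = 0
  0.7564·V_5 - 0.02326·V_1 - 0.1786·V_2 - 0.4545·V_3 = 0
Solving these 4 simultaneous equations (Gaussian elimination) gives:
  V_1 = 0.01229 V, V_2 = 0.002321 V, V_3 = 0.002318 V, V_5 = 0.002319 V
I_R1 = (V_0 - V_1)/R1 = (10 - 0.01229)/43000 = 0.0002323 A
|I_R1| = 0.0002323 A

Final answer: |I_R1| = 0.0002323 A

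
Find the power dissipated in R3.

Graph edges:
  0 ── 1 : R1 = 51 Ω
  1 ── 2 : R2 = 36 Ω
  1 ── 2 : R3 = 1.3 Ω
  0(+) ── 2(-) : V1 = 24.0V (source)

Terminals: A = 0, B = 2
Nodal analysis, taking node 2 as the 0 V reference.
Source V1 fixes V_0 = 24 V.
KCL at each unknown node (sum of currents leaving = 0; resistances in Ω):
  Node 1: (V_1 - 24)/51 + (V_1 - 0)/36 + (V_1 - 0)/1.3 = 0
Collecting terms: 0.8166 × V_1 = 0.4706  =>  V_1 = 0.5763 V
I_R3 = (V_1 - V_2)/R3 = (0.5763 - 0)/1.3 = 0.4433 A
P_R3 = I_R3² × R3 = (0.4433)² × 1.3 = 0.2554 W

Final answer: 0.2554 W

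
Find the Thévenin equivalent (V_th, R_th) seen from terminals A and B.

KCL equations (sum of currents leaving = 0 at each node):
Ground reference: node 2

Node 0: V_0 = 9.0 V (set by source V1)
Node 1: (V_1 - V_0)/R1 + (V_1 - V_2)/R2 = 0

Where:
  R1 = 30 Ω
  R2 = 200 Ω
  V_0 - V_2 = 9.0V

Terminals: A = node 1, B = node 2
Step 1 — V_th is the open-circuit voltage V_A - V_B (nothing connected across the terminals).
Nodal analysis, taking node 2 as the 0 V reference.
Source V1 fixes V_0 = 9 V.
KCL at each unknown node (sum of currents leaving = 0; resistances in Ω):
  Node 1: (V_1 - 9)/30 + (V_1 - 0)/200 = 0
Collecting terms: 0.03833 × V_1 = 0.3  =>  V_1 = 7.826 V
V_th = V_1 - V_2 = 7.826 - 0 = 7.826 V
Step 2 — R_th: zero the source — replace V1 by a short circuit (node 2 merges into node 0) — and find the resistance seen between A (node 1) and B (node 0).
Reduce the network between node 1 (A) and node 0 (B) by series/parallel combination:
  Rp1 = R1 ‖ R2 (parallel, both between nodes 0 and 1) = 1/(1/30 + 1/200) = 26.09 Ω
R_th = 26.09 Ω

Final answer: V_th = 7.826 V, R_th = 26.09 Ω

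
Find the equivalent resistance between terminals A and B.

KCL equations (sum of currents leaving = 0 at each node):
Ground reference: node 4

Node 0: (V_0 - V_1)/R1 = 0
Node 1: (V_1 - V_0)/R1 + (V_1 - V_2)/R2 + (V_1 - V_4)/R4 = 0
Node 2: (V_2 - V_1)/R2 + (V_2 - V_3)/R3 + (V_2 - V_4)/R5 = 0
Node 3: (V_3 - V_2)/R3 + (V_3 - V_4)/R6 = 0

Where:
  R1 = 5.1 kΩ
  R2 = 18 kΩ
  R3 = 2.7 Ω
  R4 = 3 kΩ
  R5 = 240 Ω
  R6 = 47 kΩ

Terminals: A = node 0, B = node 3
The network is not a plain series/parallel combination. Inject a 1 A test current into terminal A (node 0) and return it from terminal B (node 3); then R_eq = V_A / (1 A).
Nodal analysis, taking node 3 as the 0 V reference.
Current source I_test pushes 1 A into node 0 and draws it out of node 3.
KCL at each unknown node (sum of currents leaving = 0; resistances in Ω):
  Node 0: (V_0 - V_1)/5100 - 1 = 0
  Node 1: (V_1 - V_0)/5100 + (V_1 - V_2)/18000 + (V_1 - V_4)/3000 = 0
  Node 2: (V_2 - V_1)/18000 + (V_2 - 0)/2.7 + (V_2 - V_4)/240 = 0
  Node 4: (V_4 - V_1)/3000 + (V_4 - V_2)/240 + (V_4 - 0)/47000 = 0
Collecting terms (coefficients in siemens):
  0.0001961·V_0 - 0.0001961·V_1 = 1
  0.000585·V_1 - 0.0001961·V_0 - 0.00005556·V_2 - 0.0003333·V_4 = 0
  0.3746·V_2 - 0.00005556·V_1 - 0.004167·V_4 = 0
  0.004521·V_4 - 0.0003333·V_1 - 0.004167·V_2 = 0
Solving these 4 simultaneous equations (Gaussian elimination) gives:
  V_0 = 7848 V, V_1 = 2748 V, V_2 = 2.688 V, V_4 = 205 V
R_eq = V_0 / 1 A = 7848 Ω = 7.848 kΩ

Final answer: 7.848 kΩ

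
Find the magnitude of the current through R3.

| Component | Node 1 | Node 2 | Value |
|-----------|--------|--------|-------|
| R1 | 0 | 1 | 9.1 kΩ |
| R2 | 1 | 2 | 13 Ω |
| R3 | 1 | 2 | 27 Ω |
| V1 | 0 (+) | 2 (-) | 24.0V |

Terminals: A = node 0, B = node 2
Nodal analysis, taking node 2 as the 0 V reference.
Source V1 fixes V_0 = 24 V.
KCL at each unknown node (sum of currents leaving = 0; resistances in Ω):
  Node 1: (V_1 - 24)/9100 + (V_1 - 0)/13 + (V_1 - 0)/27 = 0
Collecting terms: 0.1141 × V_1 = 0.002637  =>  V_1 = 0.02312 V
I_R3 = (V_1 - V_2)/R3 = (0.02312 - 0)/27 = 0.0008563 A
|I_R3| = 0.0008563 A

Final answer: |I_R3| = 0.0008563 A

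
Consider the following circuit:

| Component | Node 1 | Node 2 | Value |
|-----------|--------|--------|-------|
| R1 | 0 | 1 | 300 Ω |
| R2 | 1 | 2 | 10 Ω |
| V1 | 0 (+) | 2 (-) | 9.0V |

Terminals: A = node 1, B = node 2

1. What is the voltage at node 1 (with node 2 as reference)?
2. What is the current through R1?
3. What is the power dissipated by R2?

Nodal analysis, taking node 2 as the 0 V reference.
Source V1 fixes V_0 = 9 V.
KCL at each unknown node (sum of currents leaving = 0; resistances in Ω):
  Node 1: (V_1 - 9)/300 + (V_1 - 0)/10 = 0
Collecting terms: 0.1033 × V_1 = 0.03  =>  V_1 = 0.2903 V
Part 1:
  Read off the nodal solution: V_1 = 0.2903 V
Part 2:
  I_R1 = (V_0 - V_1)/R1 = (9 - 0.2903)/300 = 0.02903 A
  Magnitude: I_R1 = 0.02903 A
Part 3:
  I_R2 = (V_1 - V_2)/R2 = (0.2903 - 0)/10 = 0.02903 A
  P_R2 = I_R2² × R2 = (0.02903)² × 10 = 0.008429 W

Final answers:
1. V_1 = 0.2903 V
2. I_R1 = 0.02903 A
3. P_R2 = 0.008429 W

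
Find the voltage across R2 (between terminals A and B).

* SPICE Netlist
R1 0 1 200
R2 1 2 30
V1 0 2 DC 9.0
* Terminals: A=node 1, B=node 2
R1 and R2 are in series across V1 (node 0 → node 1 → node 2), and the output A–B is taken across R2, so this is a voltage divider.
Series current: I = V1/(R1 + R2) = 9/(200 + 30) = 9/230 = 0.03913 A
V_R2 = I × R2 = V1 × R2/(R1 + R2) = 9 × 30/230 = 1.174 V

Final answer: 1.174 V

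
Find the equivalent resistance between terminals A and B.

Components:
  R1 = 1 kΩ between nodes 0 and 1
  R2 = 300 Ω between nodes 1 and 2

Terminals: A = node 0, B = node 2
Reduce the network between node 0 (A) and node 2 (B) by series/parallel combination:
  Rs1 = R1 + R2 (series, joined only at node 1) = 1000 + 300 = 1300 Ω
R_eq = 1.3 kΩ

Final answer: 1.3 kΩ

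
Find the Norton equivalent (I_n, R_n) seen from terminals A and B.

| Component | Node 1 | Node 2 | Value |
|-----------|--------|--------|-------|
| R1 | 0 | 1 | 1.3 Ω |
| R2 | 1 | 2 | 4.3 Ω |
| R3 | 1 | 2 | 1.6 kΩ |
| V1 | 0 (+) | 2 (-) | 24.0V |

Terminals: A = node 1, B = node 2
Find the Thévenin equivalent first; then I_n = V_th/R_th and R_n = R_th.
Step 1 — V_th is the open-circuit voltage V_A - V_B (nothing connected across the terminals).
Nodal analysis, taking node 2 as the 0 V reference.
Source V1 fixes V_0 = 24 V.
KCL at each unknown node (sum of currents leaving = 0; resistances in Ω):
  Node 1: (V_1 - 24)/1.3 + (V_1 - 0)/4.3 + (V_1 - 0)/1600 = 0
Collecting terms: 1.002 × V_1 = 18.46  =>  V_1 = 18.42 V
V_th = V_1 - V_2 = 18.42 - 0 = 18.42 V
Step 2 — R_th: zero the source — replace V1 by a short circuit (node 2 merges into node 0) — and find the resistance seen between A (node 1) and B (node 0).
Reduce the network between node 1 (A) and node 0 (B) by series/parallel combination:
  Rp1 = R1 ‖ R2 ‖ R3 (parallel, all between nodes 0 and 1) = 1/(1/1.3 + 1/4.3 + 1/1600) = 0.9976 Ω
R_th = 0.9976 Ω
I_n = V_th/R_th = 18.42/0.9976 = 18.46 A, and R_n = R_th = 0.9976 Ω

Final answer: I_n = 18.46 A, R_n = 0.9976 Ω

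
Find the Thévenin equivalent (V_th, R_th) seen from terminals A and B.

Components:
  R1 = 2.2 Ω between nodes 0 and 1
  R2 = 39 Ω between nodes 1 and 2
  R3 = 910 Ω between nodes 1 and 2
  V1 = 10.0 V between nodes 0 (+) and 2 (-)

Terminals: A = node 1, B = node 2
Step 1 — V_th is the open-circuit voltage V_A - V_B (nothing connected across the terminals).
Nodal analysis, taking node 2 as the 0 V reference.
Source V1 fixes V_0 = 10 V.
KCL at each unknown node (sum of currents leaving = 0; resistances in Ω):
  Node 1: (V_1 - 10)/2.2 + (V_1 - 0)/39 + (V_1 - 0)/910 = 0
Collecting terms: 0.4813 × V_1 = 4.545  =>  V_1 = 9.444 V
V_th = V_1 - V_2 = 9.444 - 0 = 9.444 V
Step 2 — R_th: zero the source — replace V1 by a short circuit (node 2 merges into node 0) — and find the resistance seen between A (node 1) and B (node 0).
Reduce the network between node 1 (A) and node 0 (B) by series/parallel combination:
  Rp1 = R1 ‖ R2 ‖ R3 (parallel, all between nodes 0 and 1) = 1/(1/2.2 + 1/39 + 1/910) = 2.078 Ω
R_th = 2.078 Ω

Final answer: V_th = 9.444 V, R_th = 2.078 Ω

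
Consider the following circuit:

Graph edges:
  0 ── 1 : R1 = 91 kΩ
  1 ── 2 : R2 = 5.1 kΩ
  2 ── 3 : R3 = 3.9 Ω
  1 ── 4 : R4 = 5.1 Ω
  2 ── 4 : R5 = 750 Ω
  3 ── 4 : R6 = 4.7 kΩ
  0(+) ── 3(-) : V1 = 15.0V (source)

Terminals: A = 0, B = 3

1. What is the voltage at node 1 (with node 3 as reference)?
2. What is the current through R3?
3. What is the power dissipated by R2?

Nodal analysis, taking node 3 as the 0 V reference.
Source V1 fixes V_0 = 15 V.
KCL at each unknown node (sum of currents leaving = 0; resistances in Ω):
  Node 1: (V_1 - 15)/91000 + (V_1 - V_2)/5100 + (V_1 - V_4)/5.1 = 0
  Node 2: (V_2 - V_1)/5100 + (V_2 - 0)/3.9 + (V_2 - V_4)/750 = 0
  Node 4: (V_4 - V_1)/5.1 + (V_4 - V_2)/750 + (V_4 - 0)/4700 = 0
Collecting terms (coefficients in siemens):
  0.1963·V_1 - 0.0001961·V_2 - 0.1961·V_4 = 0.0001648
  0.2579·V_2 - 0.0001961·V_1 - 0.001333·V_4 = 0
  0.1976·V_4 - 0.1961·V_1 - 0.001333·V_2 = 0
Solving these 3 simultaneous equations (Gaussian elimination) gives:
  V_1 = 0.09516 V, V_2 = 0.0005604 V, V_4 = 0.09442 V
Part 1:
  Read off the nodal solution: V_1 = 0.09516 V
Part 2:
  I_R3 = (V_2 - V_3)/R3 = (0.0005604 - 0)/3.9 = 0.0001437 A
  Magnitude: I_R3 = 0.0001437 A
Part 3:
  I_R2 = (V_1 - V_2)/R2 = (0.09516 - 0.0005604)/5100 = 0.00001855 A
  P_R2 = I_R2² × R2 = (0.00001855)² × 5100 = 0.000001755 W

Final answers:
1. V_1 = 0.09516 V
2. I_R3 = 0.0001437 A
3. P_R2 = 1.755e-06 W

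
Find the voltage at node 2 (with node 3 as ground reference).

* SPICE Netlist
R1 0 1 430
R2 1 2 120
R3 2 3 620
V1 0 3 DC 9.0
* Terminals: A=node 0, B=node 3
Nodal analysis, taking node 3 as the 0 V reference.
Source V1 fixes V_0 = 9 V.
KCL at each unknown node (sum of currents leaving = 0; resistances in Ω):
  Node 1: (V_1 - 9)/430 + (V_1 - V_2)/120 = 0
  Node 2: (V_2 - V_1)/120 + (V_2 - 0)/620 = 0
Collecting terms (coefficients in siemens):
  0.01066·V_1 - 0.008333·V_2 = 0.02093
  0.009946·V_2 - 0.008333·V_1 = 0
Determinant D = (0.01066)(0.009946) - (-0.008333)(-0.008333) = 0.00003657
V_1 = [(0.02093)(0.009946) - (-0.008333)(0)]/D = 5.692 V
V_2 = [(0.01066)(0) - (0.02093)(-0.008333)]/D = 4.769 V
The requested potential is V_2 = 4.769 V.

Final answer: V_2 = 4.769 V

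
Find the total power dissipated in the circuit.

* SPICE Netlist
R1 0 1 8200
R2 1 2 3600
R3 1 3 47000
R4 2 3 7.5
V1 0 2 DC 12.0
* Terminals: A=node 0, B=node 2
Nodal analysis, taking node 2 as the 0 V reference.
Source V1 fixes V_0 = 12 V.
KCL at each unknown node (sum of currents leaving = 0; resistances in Ω):
  Node 1: (V_1 - 12)/8200 + (V_1 - 0)/3600 + (V_1 - V_3)/47000 = 0
  Node 3: (V_3 - V_1)/47000 + (V_3 - 0)/7.5 = 0
Collecting terms (coefficients in siemens):
  0.000421·V_1 - 0.00002128·V_3 = 0.001463
  0.1334·V_3 - 0.00002128·V_1 = 0
Determinant D = (0.000421)(0.1334) - (-0.00002128)(-0.00002128) = 0.00005614
V_1 = [(0.001463)(0.1334) - (-0.00002128)(0)]/D = 3.476 V
V_3 = [(0.000421)(0) - (0.001463)(-0.00002128)]/D = 0.0005546 V
Power in each resistor, P = (ΔV)²/R:
  P_R1 = (12 - 3.476)²/8200 = 0.008861 W
  P_R2 = (3.476 - 0)²/3600 = 0.003356 W
  P_R3 = (3.476 - 0.0005546)²/47000 = 0.000257 W
  P_R4 = (0 - 0.0005546)²/7.5 = 0.00000004101 W
P_total = P_R1 + P_R2 + P_R3 + P_R4 = 0.01247 W

Final answer: 0.01247 W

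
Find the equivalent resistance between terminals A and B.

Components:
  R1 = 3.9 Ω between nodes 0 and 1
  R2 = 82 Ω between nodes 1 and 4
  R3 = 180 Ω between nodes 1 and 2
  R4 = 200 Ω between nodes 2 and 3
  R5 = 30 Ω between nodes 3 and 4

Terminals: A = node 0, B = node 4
Reduce the network between node 0 (A) and node 4 (B) by series/parallel combination:
  Rs1 = R3 + R4 (series, joined only at node 2) = 180 + 200 = 380 Ω
  Rs2 = R5 + Rs1 (series, joined only at node 3) = 30 + 380 = 410 Ω
  Rp1 = R2 ‖ Rs2 (parallel, both between nodes 1 and 4) = 1/(1/82 + 1/410) = 68.33 Ω
  Rs3 = R1 + Rp1 (series, joined only at node 1) = 3.9 + 68.33 = 72.23 Ω
R_eq = 72.23 Ω

Final answer: 72.23 Ω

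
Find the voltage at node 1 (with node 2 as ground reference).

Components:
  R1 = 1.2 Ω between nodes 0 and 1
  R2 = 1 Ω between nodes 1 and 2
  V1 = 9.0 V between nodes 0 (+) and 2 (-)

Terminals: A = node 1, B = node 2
Nodal analysis, taking node 2 as the 0 V reference.
Source V1 fixes V_0 = 9 V.
KCL at each unknown node (sum of currents leaving = 0; resistances in Ω):
  Node 1: (V_1 - 9)/1.2 + (V_1 - 0)/1 = 0
Collecting terms: 1.833 × V_1 = 7.5  =>  V_1 = 4.091 V
The requested potential is V_1 = 4.091 V.

Final answer: V_1 = 4.091 V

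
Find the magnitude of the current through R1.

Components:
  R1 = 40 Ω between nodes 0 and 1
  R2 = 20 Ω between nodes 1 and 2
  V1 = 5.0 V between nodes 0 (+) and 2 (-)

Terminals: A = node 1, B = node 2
Nodal analysis, taking node 2 as the 0 V reference.
Source V1 fixes V_0 = 5 V.
KCL at each unknown node (sum of currents leaving = 0; resistances in Ω):
  Node 1: (V_1 - 5)/40 + (V_1 - 0)/20 = 0
Collecting terms: 0.075 × V_1 = 0.125  =>  V_1 = 1.667 V
I_R1 = (V_0 - V_1)/R1 = (5 - 1.667)/40 = 0.08333 A
|I_R1| = 0.08333 A

Final answer: |I_R1| = 0.08333 A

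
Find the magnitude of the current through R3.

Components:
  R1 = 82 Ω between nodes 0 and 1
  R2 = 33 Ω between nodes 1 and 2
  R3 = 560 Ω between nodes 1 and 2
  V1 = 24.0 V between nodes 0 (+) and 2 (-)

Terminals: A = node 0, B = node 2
Nodal analysis, taking node 2 as the 0 V reference.
Source V1 fixes V_0 = 24 V.
KCL at each unknown node (sum of currents leaving = 0; resistances in Ω):
  Node 1: (V_1 - 24)/82 + (V_1 - 0)/33 + (V_1 - 0)/560 = 0
Collecting terms: 0.04428 × V_1 = 0.2927  =>  V_1 = 6.609 V
I_R3 = (V_1 - V_2)/R3 = (6.609 - 0)/560 = 0.0118 A
|I_R3| = 0.0118 A

Final answer: |I_R3| = 0.0118 A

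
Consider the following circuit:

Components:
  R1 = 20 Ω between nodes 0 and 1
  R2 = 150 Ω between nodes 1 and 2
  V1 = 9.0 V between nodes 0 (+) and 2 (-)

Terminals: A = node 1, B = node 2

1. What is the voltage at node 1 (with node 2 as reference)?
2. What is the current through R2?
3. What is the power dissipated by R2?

Nodal analysis, taking node 2 as the 0 V reference.
Source V1 fixes V_0 = 9 V.
KCL at each unknown node (sum of currents leaving = 0; resistances in Ω):
  Node 1: (V_1 - 9)/20 + (V_1 - 0)/150 = 0
Collecting terms: 0.05667 × V_1 = 0.45  =>  V_1 = 7.941 V
Part 1:
  Read off the nodal solution: V_1 = 7.941 V
Part 2:
  I_R2 = (V_1 - V_2)/R2 = (7.941 - 0)/150 = 0.05294 A
  Magnitude: I_R2 = 0.05294 A
Part 3:
  I_R2 = (V_1 - V_2)/R2 = (7.941 - 0)/150 = 0.05294 A
  P_R2 = I_R2² × R2 = (0.05294)² × 150 = 0.4204 W

Final answers:
1. V_1 = 7.941 V
2. I_R2 = 0.05294 A
3. P_R2 = 0.4204 W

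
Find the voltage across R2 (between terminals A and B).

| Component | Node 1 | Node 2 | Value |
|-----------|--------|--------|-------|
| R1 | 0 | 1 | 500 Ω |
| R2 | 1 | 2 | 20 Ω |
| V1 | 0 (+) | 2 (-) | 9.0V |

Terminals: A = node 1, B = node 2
R1 and R2 are in series across V1 (node 0 → node 1 → node 2), and the output A–B is taken across R2, so this is a voltage divider.
Series current: I = V1/(R1 + R2) = 9/(500 + 20) = 9/520 = 0.01731 A
V_R2 = I × R2 = V1 × R2/(R1 + R2) = 9 × 20/520 = 0.3462 V

Final answer: 0.3462 V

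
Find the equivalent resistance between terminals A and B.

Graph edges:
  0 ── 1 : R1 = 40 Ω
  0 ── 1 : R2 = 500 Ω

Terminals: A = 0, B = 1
Reduce the network between node 0 (A) and node 1 (B) by series/parallel combination:
  Rp1 = R1 ‖ R2 (parallel, both between nodes 0 and 1) = 1/(1/40 + 1/500) = 37.04 Ω
R_eq = 37.04 Ω

Final answer: 37.04 Ω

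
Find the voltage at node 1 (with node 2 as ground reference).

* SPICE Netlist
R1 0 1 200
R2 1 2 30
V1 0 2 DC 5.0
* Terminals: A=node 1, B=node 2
Nodal analysis, taking node 2 as the 0 V reference.
Source V1 fixes V_0 = 5 V.
KCL at each unknown node (sum of currents leaving = 0; resistances in Ω):
  Node 1: (V_1 - 5)/200 + (V_1 - 0)/30 = 0
Collecting terms: 0.03833 × V_1 = 0.025  =>  V_1 = 0.6522 V
The requested potential is V_1 = 0.6522 V.

Final answer: V_1 = 0.6522 V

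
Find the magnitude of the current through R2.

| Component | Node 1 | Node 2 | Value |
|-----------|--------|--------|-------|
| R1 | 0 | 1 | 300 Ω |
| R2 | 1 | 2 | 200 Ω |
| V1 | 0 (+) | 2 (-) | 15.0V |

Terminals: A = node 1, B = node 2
Nodal analysis, taking node 2 as the 0 V reference.
Source V1 fixes V_0 = 15 V.
KCL at each unknown node (sum of currents leaving = 0; resistances in Ω):
  Node 1: (V_1 - 15)/300 + (V_1 - 0)/200 = 0
Collecting terms: 0.008333 × V_1 = 0.05  =>  V_1 = 6 V
I_R2 = (V_1 - V_2)/R2 = (6 - 0)/200 = 0.03 A
|I_R2| = 0.03 A

Final answer: |I_R2| = 0.03 A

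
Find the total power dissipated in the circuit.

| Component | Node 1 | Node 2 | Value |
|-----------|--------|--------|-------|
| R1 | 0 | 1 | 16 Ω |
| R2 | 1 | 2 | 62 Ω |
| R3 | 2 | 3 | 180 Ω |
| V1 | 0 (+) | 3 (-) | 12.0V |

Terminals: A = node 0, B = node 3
Nodal analysis, taking node 3 as the 0 V reference.
Source V1 fixes V_0 = 12 V.
KCL at each unknown node (sum of currents leaving = 0; resistances in Ω):
  Node 1: (V_1 - 12)/16 + (V_1 - V_2)/62 = 0
  Node 2: (V_2 - V_1)/62 + (V_2 - 0)/180 = 0
Collecting terms (coefficients in siemens):
  0.07863·V_1 - 0.01613·V_2 = 0.75
  0.02168·V_2 - 0.01613·V_1 = 0
Determinant D = (0.07863)(0.02168) - (-0.01613)(-0.01613) = 0.001445
V_1 = [(0.75)(0.02168) - (-0.01613)(0)]/D = 11.26 V
V_2 = [(0.07863)(0) - (0.75)(-0.01613)]/D = 8.372 V
Power in each resistor, P = (ΔV)²/R:
  P_R1 = (12 - 11.26)²/16 = 0.03461 W
  P_R2 = (11.26 - 8.372)²/62 = 0.1341 W
  P_R3 = (8.372 - 0)²/180 = 0.3894 W
P_total = P_R1 + P_R2 + P_R3 = 0.5581 W

Final answer: 0.5581 W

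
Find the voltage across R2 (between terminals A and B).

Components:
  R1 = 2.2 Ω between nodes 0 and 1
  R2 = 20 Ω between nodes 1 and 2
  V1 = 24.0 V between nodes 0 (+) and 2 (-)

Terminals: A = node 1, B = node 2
R1 and R2 are in series across V1 (node 0 → node 1 → node 2), and the output A–B is taken across R2, so this is a voltage divider.
Series current: I = V1/(R1 + R2) = 24/(2.2 + 20) = 24/22.2 = 1.081 A
V_R2 = I × R2 = V1 × R2/(R1 + R2) = 24 × 20/22.2 = 21.62 V

Final answer: 21.62 V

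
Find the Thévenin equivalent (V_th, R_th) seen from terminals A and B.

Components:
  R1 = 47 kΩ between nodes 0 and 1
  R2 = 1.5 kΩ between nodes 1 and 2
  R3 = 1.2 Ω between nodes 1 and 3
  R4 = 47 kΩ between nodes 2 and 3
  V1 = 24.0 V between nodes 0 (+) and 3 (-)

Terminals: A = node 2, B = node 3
Step 1 — V_th is the open-circuit voltage V_A - V_B (nothing connected across the terminals).
Nodal analysis, taking node 3 as the 0 V reference.
Source V1 fixes V_0 = 24 V.
KCL at each unknown node (sum of currents leaving = 0; resistances in Ω):
  Node 1: (V_1 - 24)/47000 + (V_1 - V_2)/1500 + (V_1 - 0)/1.2 = 0
  Node 2: (V_2 - V_1)/1500 + (V_2 - 0)/47000 = 0
Collecting terms (coefficients in siemens):
  0.834·V_1 - 0.0006667·V_2 = 0.0005106
  0.0006879·V_2 - 0.0006667·V_1 = 0
Determinant D = (0.834)(0.0006879) - (-0.0006667)(-0.0006667) = 0.0005733
V_1 = [(0.0005106)(0.0006879) - (-0.0006667)(0)]/D = 0.0006127 V
V_2 = [(0.834)(0) - (0.0005106)(-0.0006667)]/D = 0.0005938 V
V_th = V_2 - V_3 = 0.0005938 - 0 = 0.0005938 V
Step 2 — R_th: zero the source — replace V1 by a short circuit (node 3 merges into node 0) — and find the resistance seen between A (node 2) and B (node 0).
Reduce the network between node 2 (A) and node 0 (B) by series/parallel combination:
  Rp1 = R1 ‖ R3 (parallel, both between nodes 0 and 1) = 1/(1/47000 + 1/1.2) = 1.2 Ω
  Rs1 = R2 + Rp1 (series, joined only at node 1) = 1500 + 1.2 = 1501 Ω
  Rp2 = R4 ‖ Rs1 (parallel, both between nodes 0 and 2) = 1/(1/47000 + 1/1501) = 1455 Ω
R_th = 1.455 kΩ

Final answer: V_th = 0.0005938 V, R_th = 1.455 kΩ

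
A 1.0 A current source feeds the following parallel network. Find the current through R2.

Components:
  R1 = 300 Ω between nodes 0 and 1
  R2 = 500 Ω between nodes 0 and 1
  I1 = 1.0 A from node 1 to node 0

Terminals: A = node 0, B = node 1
All resistors sit directly between nodes 0 and 1, so they are in parallel and share one voltage V; the full source current 1 A splits among them.
1/R_par = 1/300 + 1/500 = 0.005333 S  =>  R_par = 187.5 Ω
V = I × R_par = 1 × 187.5 = 187.5 V
I_R2 = V/R2 = 187.5/500 = 0.375 A

Final answer: 0.375 A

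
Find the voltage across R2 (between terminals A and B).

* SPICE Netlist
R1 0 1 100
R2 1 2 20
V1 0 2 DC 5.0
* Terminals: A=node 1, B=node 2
R1 and R2 are in series across V1 (node 0 → node 1 → node 2), and the output A–B is taken across R2, so this is a voltage divider.
Series current: I = V1/(R1 + R2) = 5/(100 + 20) = 5/120 = 0.04167 A
V_R2 = I × R2 = V1 × R2/(R1 + R2) = 5 × 20/120 = 0.8333 V

Final answer: 0.8333 V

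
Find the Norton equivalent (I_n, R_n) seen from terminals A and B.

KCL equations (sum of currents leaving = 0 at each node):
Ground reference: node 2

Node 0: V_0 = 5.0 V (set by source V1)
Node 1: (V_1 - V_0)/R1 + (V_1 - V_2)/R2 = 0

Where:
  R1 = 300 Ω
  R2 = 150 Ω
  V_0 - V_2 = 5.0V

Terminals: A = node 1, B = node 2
Find the Thévenin equivalent first; then I_n = V_th/R_th and R_n = R_th.
Step 1 — V_th is the open-circuit voltage V_A - V_B (nothing connected across the terminals).
Nodal analysis, taking node 2 as the 0 V reference.
Source V1 fixes V_0 = 5 V.
KCL at each unknown node (sum of currents leaving = 0; resistances in Ω):
  Node 1: (V_1 - 5)/300 + (V_1 - 0)/150 = 0
Collecting terms: 0.01 × V_1 = 0.01667  =>  V_1 = 1.667 V
V_th = V_1 - V_2 = 1.667 - 0 = 1.667 V
Step 2 — R_th: zero the source — replace V1 by a short circuit (node 2 merges into node 0) — and find the resistance seen between A (node 1) and B (node 0).
Reduce the network between node 1 (A) and node 0 (B) by series/parallel combination:
  Rp1 = R1 ‖ R2 (parallel, both between nodes 0 and 1) = 1/(1/300 + 1/150) = 100 Ω
R_th = 100 Ω
I_n = V_th/R_th = 1.667/100 = 0.01667 A, and R_n = R_th = 100 Ω

Final answer: I_n = 0.01667 A, R_n = 100 Ω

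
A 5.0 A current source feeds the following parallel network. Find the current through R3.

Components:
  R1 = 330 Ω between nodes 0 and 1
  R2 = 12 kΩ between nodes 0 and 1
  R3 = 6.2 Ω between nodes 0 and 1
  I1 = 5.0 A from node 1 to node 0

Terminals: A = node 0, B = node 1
All resistors sit directly between nodes 0 and 1, so they are in parallel and share one voltage V; the full source current 5 A splits among them.
1/R_par = 1/330 + 1/12000 + 1/6.2 = 0.1644 S  =>  R_par = 6.083 Ω
V = I × R_par = 5 × 6.083 = 30.41 V
I_R3 = V/R3 = 30.41/6.2 = 4.905 A

Final answer: 4.905 A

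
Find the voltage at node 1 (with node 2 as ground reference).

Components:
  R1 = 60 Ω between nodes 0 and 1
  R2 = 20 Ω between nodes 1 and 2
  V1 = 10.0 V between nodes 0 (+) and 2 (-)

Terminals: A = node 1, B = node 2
Nodal analysis, taking node 2 as the 0 V reference.
Source V1 fixes V_0 = 10 V.
KCL at each unknown node (sum of currents leaving = 0; resistances in Ω):
  Node 1: (V_1 - 10)/60 + (V_1 - 0)/20 = 0
Collecting terms: 0.06667 × V_1 = 0.1667  =>  V_1 = 2.5 V
The requested potential is V_1 = 2.5 V.

Final answer: V_1 = 2.5 V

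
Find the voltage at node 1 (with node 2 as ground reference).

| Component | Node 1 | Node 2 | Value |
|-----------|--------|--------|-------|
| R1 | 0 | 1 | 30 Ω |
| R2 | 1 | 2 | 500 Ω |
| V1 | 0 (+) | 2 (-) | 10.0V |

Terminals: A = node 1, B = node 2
Nodal analysis, taking node 2 as the 0 V reference.
Source V1 fixes V_0 = 10 V.
KCL at each unknown node (sum of currents leaving = 0; resistances in Ω):
  Node 1: (V_1 - 10)/30 + (V_1 - 0)/500 = 0
Collecting terms: 0.03533 × V_1 = 0.3333  =>  V_1 = 9.434 V
The requested potential is V_1 = 9.434 V.

Final answer: V_1 = 9.434 V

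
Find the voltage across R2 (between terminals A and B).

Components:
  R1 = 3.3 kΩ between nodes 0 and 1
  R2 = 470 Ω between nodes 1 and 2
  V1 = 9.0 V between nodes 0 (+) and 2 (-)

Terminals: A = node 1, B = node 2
R1 and R2 are in series across V1 (node 0 → node 1 → node 2), and the output A–B is taken across R2, so this is a voltage divider.
Series current: I = V1/(R1 + R2) = 9/(3300 + 470) = 9/3770 = 0.002387 A
V_R2 = I × R2 = V1 × R2/(R1 + R2) = 9 × 470/3770 = 1.122 V

Final answer: 1.122 V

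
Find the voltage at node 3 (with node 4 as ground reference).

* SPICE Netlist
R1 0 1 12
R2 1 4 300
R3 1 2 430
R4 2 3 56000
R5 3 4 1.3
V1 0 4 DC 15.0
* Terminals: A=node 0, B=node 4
Nodal analysis, taking node 4 as the 0 V reference.
Source V1 fixes V_0 = 15 V.
KCL at each unknown node (sum of currents leaving = 0; resistances in Ω):
  Node 1: (V_1 - 15)/12 + (V_1 - 0)/300 + (V_1 - V_2)/430 = 0
  Node 2: (V_2 - V_1)/430 + (V_2 - V_3)/56000 = 0
  Node 3: (V_3 - V_2)/56000 + (V_3 - 0)/1.3 = 0
Collecting terms (coefficients in siemens):
  0.08899·V_1 - 0.002326·V_2 = 1.25
  0.002343·V_2 - 0.002326·V_1 - 0.00001786·V_3 = 0
  0.7692·V_3 - 0.00001786·V_2 = 0
Solving these 3 simultaneous equations (Gaussian elimination) gives:
  V_1 = 14.42 V, V_2 = 14.31 V, V_3 = 0.0003322 V
The requested potential is V_3 = 0.0003322 V.

Final answer: V_3 = 0.0003322 V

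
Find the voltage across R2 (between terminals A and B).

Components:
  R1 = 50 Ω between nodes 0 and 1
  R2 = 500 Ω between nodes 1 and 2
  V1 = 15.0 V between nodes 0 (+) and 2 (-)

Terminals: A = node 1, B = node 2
R1 and R2 are in series across V1 (node 0 → node 1 → node 2), and the output A–B is taken across R2, so this is a voltage divider.
Series current: I = V1/(R1 + R2) = 15/(50 + 500) = 15/550 = 0.02727 A
V_R2 = I × R2 = V1 × R2/(R1 + R2) = 15 × 500/550 = 13.64 V

Final answer: 13.64 V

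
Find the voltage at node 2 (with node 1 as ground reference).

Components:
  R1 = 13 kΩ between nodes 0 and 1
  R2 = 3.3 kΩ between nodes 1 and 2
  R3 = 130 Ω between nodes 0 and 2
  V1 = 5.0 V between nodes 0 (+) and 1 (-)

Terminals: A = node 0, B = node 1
Nodal analysis, taking node 1 as the 0 V reference.
Source V1 fixes V_0 = 5 V.
KCL at each unknown node (sum of currents leaving = 0; resistances in Ω):
  Node 2: (V_2 - 0)/3300 + (V_2 - 5)/130 = 0
Collecting terms: 0.007995 × V_2 = 0.03846  =>  V_2 = 4.81 V
The requested potential is V_2 = 4.81 V.

Final answer: V_2 = 4.81 V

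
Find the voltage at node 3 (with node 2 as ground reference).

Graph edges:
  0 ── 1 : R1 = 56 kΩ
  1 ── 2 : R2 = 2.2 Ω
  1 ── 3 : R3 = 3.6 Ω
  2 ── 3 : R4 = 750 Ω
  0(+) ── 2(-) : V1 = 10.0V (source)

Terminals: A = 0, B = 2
Nodal analysis, taking node 2 as the 0 V reference.
Source V1 fixes V_0 = 10 V.
KCL at each unknown node (sum of currents leaving = 0; resistances in Ω):
  Node 1: (V_1 - 10)/56000 + (V_1 - 0)/2.2 + (V_1 - V_3)/3.6 = 0
  Node 3: (V_3 - V_1)/3.6 + (V_3 - 0)/750 = 0
Collecting terms (coefficients in siemens):
  0.7323·V_1 - 0.2778·V_3 = 0.0001786
  0.2791·V_3 - 0.2778·V_1 = 0
Determinant D = (0.7323)(0.2791) - (-0.2778)(-0.2778) = 0.1272
V_1 = [(0.0001786)(0.2791) - (-0.2778)(0)]/D = 0.0003917 V
V_3 = [(0.7323)(0) - (0.0001786)(-0.2778)]/D = 0.0003898 V
The requested potential is V_3 = 0.0003898 V.

Final answer: V_3 = 0.0003898 V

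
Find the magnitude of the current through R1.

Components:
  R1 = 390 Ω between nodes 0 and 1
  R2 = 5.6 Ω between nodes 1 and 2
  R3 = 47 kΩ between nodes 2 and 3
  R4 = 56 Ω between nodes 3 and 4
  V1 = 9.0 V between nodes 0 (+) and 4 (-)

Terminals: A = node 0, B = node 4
Nodal analysis, taking node 4 as the 0 V reference.
Source V1 fixes V_0 = 9 V.
KCL at each unknown node (sum of currents leaving = 0; resistances in Ω):
  Node 1: (V_1 - 9)/390 + (V_1 - V_2)/5.6 = 0
  Node 2: (V_2 - V_1)/5.6 + (V_2 - V_3)/47000 = 0
  Node 3: (V_3 - V_2)/47000 + (V_3 - 0)/56 = 0
Collecting terms (coefficients in siemens):
  0.1811·V_1 - 0.1786·V_2 = 0.02308
  0.1786·V_2 - 0.1786·V_1 - 0.00002128·V_3 = 0
  0.01788·V_3 - 0.00002128·V_2 = 0
Solving these 3 simultaneous equations (Gaussian elimination) gives:
  V_1 = 8.926 V, V_2 = 8.925 V, V_3 = 0.01062 V
I_R1 = (V_0 - V_1)/R1 = (9 - 8.926)/390 = 0.0001897 A
|I_R1| = 0.0001897 A

Final answer: |I_R1| = 0.0001897 A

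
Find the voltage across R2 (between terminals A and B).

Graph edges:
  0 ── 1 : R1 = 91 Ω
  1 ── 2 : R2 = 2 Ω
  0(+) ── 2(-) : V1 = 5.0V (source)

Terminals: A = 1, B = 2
R1 and R2 are in series across V1 (node 0 → node 1 → node 2), and the output A–B is taken across R2, so this is a voltage divider.
Series current: I = V1/(R1 + R2) = 5/(91 + 2) = 5/93 = 0.05376 A
V_R2 = I × R2 = V1 × R2/(R1 + R2) = 5 × 2/93 = 0.1075 V

Final answer: 0.1075 V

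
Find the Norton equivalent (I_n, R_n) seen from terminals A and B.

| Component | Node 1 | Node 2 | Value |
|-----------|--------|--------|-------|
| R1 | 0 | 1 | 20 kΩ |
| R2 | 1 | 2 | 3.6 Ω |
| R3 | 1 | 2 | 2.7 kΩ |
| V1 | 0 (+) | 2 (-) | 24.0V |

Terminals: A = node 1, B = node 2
Find the Thévenin equivalent first; then I_n = V_th/R_th and R_n = R_th.
Step 1 — V_th is the open-circuit voltage V_A - V_B (nothing connected across the terminals).
Nodal analysis, taking node 2 as the 0 V reference.
Source V1 fixes V_0 = 24 V.
KCL at each unknown node (sum of currents leaving = 0; resistances in Ω):
  Node 1: (V_1 - 24)/20000 + (V_1 - 0)/3.6 + (V_1 - 0)/2700 = 0
Collecting terms: 0.2782 × V_1 = 0.0012  =>  V_1 = 0.004313 V
V_th = V_1 - V_2 = 0.004313 - 0 = 0.004313 V
Step 2 — R_th: zero the source — replace V1 by a short circuit (node 2 merges into node 0) — and find the resistance seen between A (node 1) and B (node 0).
Reduce the network between node 1 (A) and node 0 (B) by series/parallel combination:
  Rp1 = R1 ‖ R2 ‖ R3 (parallel, all between nodes 0 and 1) = 1/(1/20000 + 1/3.6 + 1/2700) = 3.595 Ω
R_th = 3.595 Ω
I_n = V_th/R_th = 0.004313/3.595 = 0.0012 A, and R_n = R_th = 3.595 Ω

Final answer: I_n = 0.0012 A, R_n = 3.595 Ω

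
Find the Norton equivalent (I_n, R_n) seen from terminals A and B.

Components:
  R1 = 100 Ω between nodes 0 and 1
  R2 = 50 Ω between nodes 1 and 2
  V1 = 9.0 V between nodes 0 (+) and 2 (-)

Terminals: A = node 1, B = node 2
Find the Thévenin equivalent first; then I_n = V_th/R_th and R_n = R_th.
Step 1 — V_th is the open-circuit voltage V_A - V_B (nothing connected across the terminals).
Nodal analysis, taking node 2 as the 0 V reference.
Source V1 fixes V_0 = 9 V.
KCL at each unknown node (sum of currents leaving = 0; resistances in Ω):
  Node 1: (V_1 - 9)/100 + (V_1 - 0)/50 = 0
Collecting terms: 0.03 × V_1 = 0.09  =>  V_1 = 3 V
V_th = V_1 - V_2 = 3 - 0 = 3 V
Step 2 — R_th: zero the source — replace V1 by a short circuit (node 2 merges into node 0) — and find the resistance seen between A (node 1) and B (node 0).
Reduce the network between node 1 (A) and node 0 (B) by series/parallel combination:
  Rp1 = R1 ‖ R2 (parallel, both between nodes 0 and 1) = 1/(1/100 + 1/50) = 33.33 Ω
R_th = 33.33 Ω
I_n = V_th/R_th = 3/33.33 = 0.09 A, and R_n = R_th = 33.33 Ω

Final answer: I_n = 0.09 A, R_n = 33.33 Ω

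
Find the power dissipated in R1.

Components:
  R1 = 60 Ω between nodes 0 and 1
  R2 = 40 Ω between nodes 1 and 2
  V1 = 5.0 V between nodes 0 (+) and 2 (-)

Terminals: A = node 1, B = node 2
Nodal analysis, taking node 2 as the 0 V reference.
Source V1 fixes V_0 = 5 V.
KCL at each unknown node (sum of currents leaving = 0; resistances in Ω):
  Node 1: (V_1 - 5)/60 + (V_1 - 0)/40 = 0
Collecting terms: 0.04167 × V_1 = 0.08333  =>  V_1 = 2 V
I_R1 = (V_0 - V_1)/R1 = (5 - 2)/60 = 0.05 A
P_R1 = I_R1² × R1 = (0.05)² × 60 = 0.15 W

Final answer: 0.15 W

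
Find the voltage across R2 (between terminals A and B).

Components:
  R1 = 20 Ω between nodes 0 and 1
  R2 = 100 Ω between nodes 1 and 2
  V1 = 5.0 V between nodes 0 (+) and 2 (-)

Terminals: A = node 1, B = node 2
R1 and R2 are in series across V1 (node 0 → node 1 → node 2), and the output A–B is taken across R2, so this is a voltage divider.
Series current: I = V1/(R1 + R2) = 5/(20 + 100) = 5/120 = 0.04167 A
V_R2 = I × R2 = V1 × R2/(R1 + R2) = 5 × 100/120 = 4.167 V

Final answer: 4.167 V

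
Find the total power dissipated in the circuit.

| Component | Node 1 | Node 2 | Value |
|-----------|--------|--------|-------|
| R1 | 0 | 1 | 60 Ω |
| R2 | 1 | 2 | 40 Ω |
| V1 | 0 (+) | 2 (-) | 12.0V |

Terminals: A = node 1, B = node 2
Nodal analysis, taking node 2 as the 0 V reference.
Source V1 fixes V_0 = 12 V.
KCL at each unknown node (sum of currents leaving = 0; resistances in Ω):
  Node 1: (V_1 - 12)/60 + (V_1 - 0)/40 = 0
Collecting terms: 0.04167 × V_1 = 0.2  =>  V_1 = 4.8 V
Power in each resistor, P = (ΔV)²/R:
  P_R1 = (12 - 4.8)²/60 = 0.864 W
  P_R2 = (4.8 - 0)²/40 = 0.576 W
P_total = P_R1 + P_R2 = 1.44 W

Final answer: 1.44 W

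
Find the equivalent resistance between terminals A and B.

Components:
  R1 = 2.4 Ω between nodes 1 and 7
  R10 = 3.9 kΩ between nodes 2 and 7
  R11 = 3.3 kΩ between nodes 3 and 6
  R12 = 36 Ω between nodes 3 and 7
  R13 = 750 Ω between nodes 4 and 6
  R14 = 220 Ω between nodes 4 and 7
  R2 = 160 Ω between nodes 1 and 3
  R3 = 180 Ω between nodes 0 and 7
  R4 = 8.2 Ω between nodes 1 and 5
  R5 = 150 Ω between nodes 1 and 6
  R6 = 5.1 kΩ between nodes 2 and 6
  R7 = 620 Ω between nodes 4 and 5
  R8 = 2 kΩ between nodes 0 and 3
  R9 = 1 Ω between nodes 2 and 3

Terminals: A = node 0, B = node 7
The network is not a plain series/parallel combination. Inject a 1 A test current into terminal A (node 0) and return it from terminal B (node 7); then R_eq = V_A / (1 A).
Nodal analysis, taking node 7 as the 0 V reference.
Current source I_test pushes 1 A into node 0 and draws it out of node 7.
KCL at each unknown node (sum of currents leaving = 0; resistances in Ω):
  Node 0: (V_0 - 0)/180 + (V_0 - V_3)/2000 - 1 = 0
  Node 1: (V_1 - 0)/2.4 + (V_1 - V_3)/160 + (V_1 - V_5)/8.2 + (V_1 - V_6)/150 = 0
  Node 2: (V_2 - V_6)/5100 + (V_2 - V_3)/1 + (V_2 - 0)/3900 = 0
  Node 3: (V_3 - V_0)/2000 + (V_3 - V_1)/160 + (V_3 - V_2)/1 + (V_3 - V_6)/3300 + (V_3 - 0)/36 = 0
  Node 4: (V_4 - V_5)/620 + (V_4 - V_6)/750 + (V_4 - 0)/220 = 0
  Node 5: (V_5 - V_1)/8.2 + (V_5 - V_4)/620 = 0
  Node 6: (V_6 - V_1)/150 + (V_6 - V_2)/5100 + (V_6 - V_3)/3300 + (V_6 - V_4)/750 = 0
Collecting terms (coefficients in siemens):
  0.006056·V_0 - 0.0005·V_3 = 1
  0.5515·V_1 - 0.00625·V_3 - 0.122·V_5 - 0.006667·V_6 = 0
  1·V_2 - 1·V_3 - 0.0001961·V_6 = 0
  1.035·V_3 - 0.0005·V_0 - 0.00625·V_1 - 1·V_2 - 0.000303·V_6 = 0
  0.007492·V_4 - 0.001613·V_5 - 0.001333·V_6 = 0
  0.1236·V_5 - 0.122·V_1 - 0.001613·V_4 = 0
  0.008499·V_6 - 0.006667·V_1 - 0.0001961·V_2 - 0.000303·V_3 - 0.001333·V_4 = 0
Solving these 7 simultaneous equations (Gaussian elimination) gives:
  V_0 = 165.3 V, V_1 = 0.03691 V, V_2 = 2.351 V, V_3 = 2.352 V
  V_4 = 0.03876 V, V_5 = 0.03694 V, V_6 = 0.1731 V
R_eq = V_0 / 1 A = 165.3 Ω

Final answer: 165.3 Ω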